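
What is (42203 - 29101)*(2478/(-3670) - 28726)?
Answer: -690651608798/1835 ≈ -3.7638e+8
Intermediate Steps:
(42203 - 29101)*(2478/(-3670) - 28726) = 13102*(2478*(-1/3670) - 28726) = 13102*(-1239/1835 - 28726) = 13102*(-52713449/1835) = -690651608798/1835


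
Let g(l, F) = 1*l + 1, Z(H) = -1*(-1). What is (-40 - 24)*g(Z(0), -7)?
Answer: -128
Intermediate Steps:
Z(H) = 1
g(l, F) = 1 + l (g(l, F) = l + 1 = 1 + l)
(-40 - 24)*g(Z(0), -7) = (-40 - 24)*(1 + 1) = -64*2 = -128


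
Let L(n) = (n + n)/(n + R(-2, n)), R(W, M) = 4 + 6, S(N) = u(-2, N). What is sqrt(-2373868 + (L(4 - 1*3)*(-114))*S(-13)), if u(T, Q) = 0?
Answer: 2*I*sqrt(593467) ≈ 1540.7*I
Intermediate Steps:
S(N) = 0
R(W, M) = 10
L(n) = 2*n/(10 + n) (L(n) = (n + n)/(n + 10) = (2*n)/(10 + n) = 2*n/(10 + n))
sqrt(-2373868 + (L(4 - 1*3)*(-114))*S(-13)) = sqrt(-2373868 + ((2*(4 - 1*3)/(10 + (4 - 1*3)))*(-114))*0) = sqrt(-2373868 + ((2*(4 - 3)/(10 + (4 - 3)))*(-114))*0) = sqrt(-2373868 + ((2*1/(10 + 1))*(-114))*0) = sqrt(-2373868 + ((2*1/11)*(-114))*0) = sqrt(-2373868 + ((2*1*(1/11))*(-114))*0) = sqrt(-2373868 + ((2/11)*(-114))*0) = sqrt(-2373868 - 228/11*0) = sqrt(-2373868 + 0) = sqrt(-2373868) = 2*I*sqrt(593467)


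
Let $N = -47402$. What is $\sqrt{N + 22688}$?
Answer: $3 i \sqrt{2746} \approx 157.21 i$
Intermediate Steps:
$\sqrt{N + 22688} = \sqrt{-47402 + 22688} = \sqrt{-24714} = 3 i \sqrt{2746}$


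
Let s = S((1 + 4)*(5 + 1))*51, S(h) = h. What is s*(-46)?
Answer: -70380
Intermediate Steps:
s = 1530 (s = ((1 + 4)*(5 + 1))*51 = (5*6)*51 = 30*51 = 1530)
s*(-46) = 1530*(-46) = -70380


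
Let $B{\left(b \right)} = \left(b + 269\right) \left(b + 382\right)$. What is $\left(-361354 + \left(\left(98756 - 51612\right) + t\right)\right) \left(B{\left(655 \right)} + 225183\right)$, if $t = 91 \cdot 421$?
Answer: $-326490875529$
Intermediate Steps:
$t = 38311$
$B{\left(b \right)} = \left(269 + b\right) \left(382 + b\right)$
$\left(-361354 + \left(\left(98756 - 51612\right) + t\right)\right) \left(B{\left(655 \right)} + 225183\right) = \left(-361354 + \left(\left(98756 - 51612\right) + 38311\right)\right) \left(\left(102758 + 655^{2} + 651 \cdot 655\right) + 225183\right) = \left(-361354 + \left(47144 + 38311\right)\right) \left(\left(102758 + 429025 + 426405\right) + 225183\right) = \left(-361354 + 85455\right) \left(958188 + 225183\right) = \left(-275899\right) 1183371 = -326490875529$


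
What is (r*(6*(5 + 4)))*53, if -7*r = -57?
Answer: 163134/7 ≈ 23305.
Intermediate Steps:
r = 57/7 (r = -⅐*(-57) = 57/7 ≈ 8.1429)
(r*(6*(5 + 4)))*53 = (57*(6*(5 + 4))/7)*53 = (57*(6*9)/7)*53 = ((57/7)*54)*53 = (3078/7)*53 = 163134/7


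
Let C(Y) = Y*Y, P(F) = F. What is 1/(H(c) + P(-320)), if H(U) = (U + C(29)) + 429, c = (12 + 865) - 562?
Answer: 1/1265 ≈ 0.00079051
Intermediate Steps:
C(Y) = Y²
c = 315 (c = 877 - 562 = 315)
H(U) = 1270 + U (H(U) = (U + 29²) + 429 = (U + 841) + 429 = (841 + U) + 429 = 1270 + U)
1/(H(c) + P(-320)) = 1/((1270 + 315) - 320) = 1/(1585 - 320) = 1/1265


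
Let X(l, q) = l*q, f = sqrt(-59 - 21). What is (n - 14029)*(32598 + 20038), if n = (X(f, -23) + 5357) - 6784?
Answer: -813542016 - 4842512*I*sqrt(5) ≈ -8.1354e+8 - 1.0828e+7*I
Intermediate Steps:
f = 4*I*sqrt(5) (f = sqrt(-80) = 4*I*sqrt(5) ≈ 8.9443*I)
n = -1427 - 92*I*sqrt(5) (n = ((4*I*sqrt(5))*(-23) + 5357) - 6784 = (-92*I*sqrt(5) + 5357) - 6784 = (5357 - 92*I*sqrt(5)) - 6784 = -1427 - 92*I*sqrt(5) ≈ -1427.0 - 205.72*I)
(n - 14029)*(32598 + 20038) = ((-1427 - 92*I*sqrt(5)) - 14029)*(32598 + 20038) = (-15456 - 92*I*sqrt(5))*52636 = -813542016 - 4842512*I*sqrt(5)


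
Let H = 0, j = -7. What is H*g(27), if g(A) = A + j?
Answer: 0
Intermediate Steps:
g(A) = -7 + A (g(A) = A - 7 = -7 + A)
H*g(27) = 0*(-7 + 27) = 0*20 = 0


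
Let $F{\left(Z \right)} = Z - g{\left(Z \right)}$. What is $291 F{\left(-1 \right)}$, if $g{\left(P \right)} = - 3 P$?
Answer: $-1164$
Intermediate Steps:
$F{\left(Z \right)} = 4 Z$ ($F{\left(Z \right)} = Z - - 3 Z = Z + 3 Z = 4 Z$)
$291 F{\left(-1 \right)} = 291 \cdot 4 \left(-1\right) = 291 \left(-4\right) = -1164$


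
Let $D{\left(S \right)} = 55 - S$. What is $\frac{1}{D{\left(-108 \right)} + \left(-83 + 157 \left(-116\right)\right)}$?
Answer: $- \frac{1}{18132} \approx -5.5151 \cdot 10^{-5}$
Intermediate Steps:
$\frac{1}{D{\left(-108 \right)} + \left(-83 + 157 \left(-116\right)\right)} = \frac{1}{\left(55 - -108\right) + \left(-83 + 157 \left(-116\right)\right)} = \frac{1}{\left(55 + 108\right) - 18295} = \frac{1}{163 - 18295} = \frac{1}{-18132} = - \frac{1}{18132}$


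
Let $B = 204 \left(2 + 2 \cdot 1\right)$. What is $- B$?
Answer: $-816$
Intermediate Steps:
$B = 816$ ($B = 204 \left(2 + 2\right) = 204 \cdot 4 = 816$)
$- B = \left(-1\right) 816 = -816$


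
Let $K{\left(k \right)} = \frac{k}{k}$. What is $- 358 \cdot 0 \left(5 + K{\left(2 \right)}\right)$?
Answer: $0$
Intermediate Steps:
$K{\left(k \right)} = 1$
$- 358 \cdot 0 \left(5 + K{\left(2 \right)}\right) = - 358 \cdot 0 \left(5 + 1\right) = - 358 \cdot 0 \cdot 6 = \left(-358\right) 0 = 0$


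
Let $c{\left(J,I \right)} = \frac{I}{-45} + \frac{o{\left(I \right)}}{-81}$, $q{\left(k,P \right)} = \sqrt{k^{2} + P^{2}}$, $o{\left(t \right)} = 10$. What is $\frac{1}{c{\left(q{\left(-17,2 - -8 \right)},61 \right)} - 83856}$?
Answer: $- \frac{405}{33962279} \approx -1.1925 \cdot 10^{-5}$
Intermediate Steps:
$q{\left(k,P \right)} = \sqrt{P^{2} + k^{2}}$
$c{\left(J,I \right)} = - \frac{10}{81} - \frac{I}{45}$ ($c{\left(J,I \right)} = \frac{I}{-45} + \frac{10}{-81} = I \left(- \frac{1}{45}\right) + 10 \left(- \frac{1}{81}\right) = - \frac{I}{45} - \frac{10}{81} = - \frac{10}{81} - \frac{I}{45}$)
$\frac{1}{c{\left(q{\left(-17,2 - -8 \right)},61 \right)} - 83856} = \frac{1}{\left(- \frac{10}{81} - \frac{61}{45}\right) - 83856} = \frac{1}{- \frac{599}{405} - 83856} = \frac{1}{- \frac{33962279}{405}} = - \frac{405}{33962279}$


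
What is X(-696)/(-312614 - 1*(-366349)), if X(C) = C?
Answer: -696/53735 ≈ -0.012952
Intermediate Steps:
X(-696)/(-312614 - 1*(-366349)) = -696/(-312614 - 1*(-366349)) = -696/(-312614 + 366349) = -696/53735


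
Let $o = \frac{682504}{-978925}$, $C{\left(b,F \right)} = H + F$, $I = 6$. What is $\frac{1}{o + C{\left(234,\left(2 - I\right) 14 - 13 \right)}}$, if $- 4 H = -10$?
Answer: $- \frac{1957850}{131562033} \approx -0.014882$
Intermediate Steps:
$H = \frac{5}{2}$ ($H = \left(- \frac{1}{4}\right) \left(-10\right) = \frac{5}{2} \approx 2.5$)
$C{\left(b,F \right)} = \frac{5}{2} + F$
$o = - \frac{682504}{978925}$ ($o = 682504 \left(- \frac{1}{978925}\right) = - \frac{682504}{978925} \approx -0.6972$)
$\frac{1}{o + C{\left(234,\left(2 - I\right) 14 - 13 \right)}} = \frac{1}{- \frac{682504}{978925} + \left(\frac{5}{2} + \left(\left(2 - 6\right) 14 - 13\right)\right)} = \frac{1}{- \frac{682504}{978925} + \left(\frac{5}{2} - 69\right)} = \frac{1}{- \frac{682504}{978925} - \frac{133}{2}} = \frac{1}{- \frac{131562033}{1957850}} = - \frac{1957850}{131562033}$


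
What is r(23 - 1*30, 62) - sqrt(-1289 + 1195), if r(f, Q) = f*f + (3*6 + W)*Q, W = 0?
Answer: 1165 - I*sqrt(94) ≈ 1165.0 - 9.6954*I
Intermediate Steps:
r(f, Q) = f**2 + 18*Q (r(f, Q) = f*f + (3*6 + 0)*Q = f**2 + (18 + 0)*Q = f**2 + 18*Q)
r(23 - 1*30, 62) - sqrt(-1289 + 1195) = ((23 - 1*30)**2 + 18*62) - sqrt(-1289 + 1195) = ((23 - 30)**2 + 1116) - sqrt(-94) = ((-7)**2 + 1116) - I*sqrt(94) = (49 + 1116) - I*sqrt(94) = 1165 - I*sqrt(94)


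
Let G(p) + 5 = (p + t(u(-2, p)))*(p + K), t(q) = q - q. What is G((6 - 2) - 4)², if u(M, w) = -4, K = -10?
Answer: 25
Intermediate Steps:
t(q) = 0
G(p) = -5 + p*(-10 + p) (G(p) = -5 + (p + 0)*(p - 10) = -5 + p*(-10 + p))
G((6 - 2) - 4)² = (-5 + ((6 - 2) - 4)² - 10*((6 - 2) - 4))² = (-5 + (4 - 4)² - 10*(4 - 4))² = (-5 + 0² - 10*0)² = (-5 + 0 + 0)² = (-5)² = 25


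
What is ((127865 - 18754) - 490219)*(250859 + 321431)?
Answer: -218104297320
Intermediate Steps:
((127865 - 18754) - 490219)*(250859 + 321431) = (109111 - 490219)*572290 = -381108*572290 = -218104297320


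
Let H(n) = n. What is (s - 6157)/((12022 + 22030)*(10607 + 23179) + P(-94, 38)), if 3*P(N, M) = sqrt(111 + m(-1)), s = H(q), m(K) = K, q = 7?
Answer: -31839558132600/5956228065770461673 + 9225*sqrt(110)/5956228065770461673 ≈ -5.3456e-6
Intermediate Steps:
s = 7
P(N, M) = sqrt(110)/3 (P(N, M) = sqrt(111 - 1)/3 = sqrt(110)/3)
(s - 6157)/((12022 + 22030)*(10607 + 23179) + P(-94, 38)) = (7 - 6157)/((12022 + 22030)*(10607 + 23179) + sqrt(110)/3) = -6150/(34052*33786 + sqrt(110)/3) = -6150/(1150480872 + sqrt(110)/3)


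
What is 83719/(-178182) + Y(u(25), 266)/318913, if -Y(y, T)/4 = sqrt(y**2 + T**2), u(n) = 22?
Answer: -83719/178182 - 8*sqrt(17810)/318913 ≈ -0.47320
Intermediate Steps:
Y(y, T) = -4*sqrt(T**2 + y**2) (Y(y, T) = -4*sqrt(y**2 + T**2) = -4*sqrt(T**2 + y**2))
83719/(-178182) + Y(u(25), 266)/318913 = 83719/(-178182) - 4*sqrt(266**2 + 22**2)/318913 = 83719*(-1/178182) - 4*sqrt(70756 + 484)*(1/318913) = -83719/178182 - 8*sqrt(17810)*(1/318913) = -83719/178182 - 8*sqrt(17810)/318913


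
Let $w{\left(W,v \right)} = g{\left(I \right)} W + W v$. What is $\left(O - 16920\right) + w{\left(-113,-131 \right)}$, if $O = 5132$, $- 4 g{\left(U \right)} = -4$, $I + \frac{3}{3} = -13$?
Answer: $2902$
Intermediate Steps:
$I = -14$ ($I = -1 - 13 = -14$)
$g{\left(U \right)} = 1$ ($g{\left(U \right)} = \left(- \frac{1}{4}\right) \left(-4\right) = 1$)
$w{\left(W,v \right)} = W + W v$ ($w{\left(W,v \right)} = 1 W + W v = W + W v$)
$\left(O - 16920\right) + w{\left(-113,-131 \right)} = \left(5132 - 16920\right) - 113 \left(1 - 131\right) = -11788 - -14690 = -11788 + 14690 = 2902$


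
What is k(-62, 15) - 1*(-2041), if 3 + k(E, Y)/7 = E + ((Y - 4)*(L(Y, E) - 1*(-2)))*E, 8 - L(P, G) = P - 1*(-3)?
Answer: 39778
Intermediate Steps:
L(P, G) = 5 - P (L(P, G) = 8 - (P - 1*(-3)) = 8 - (P + 3) = 8 - (3 + P) = 8 + (-3 - P) = 5 - P)
k(E, Y) = -21 + 7*E + 7*E*(-4 + Y)*(7 - Y) (k(E, Y) = -21 + 7*(E + ((Y - 4)*((5 - Y) - 1*(-2)))*E) = -21 + 7*(E + ((-4 + Y)*((5 - Y) + 2))*E) = -21 + 7*(E + ((-4 + Y)*(7 - Y))*E) = -21 + 7*(E + E*(-4 + Y)*(7 - Y)) = -21 + (7*E + 7*E*(-4 + Y)*(7 - Y)) = -21 + 7*E + 7*E*(-4 + Y)*(7 - Y))
k(-62, 15) - 1*(-2041) = (-21 - 189*(-62) - 7*(-62)*15**2 + 77*(-62)*15) - 1*(-2041) = (-21 + 11718 - 7*(-62)*225 - 71610) + 2041 = (-21 + 11718 + 97650 - 71610) + 2041 = 37737 + 2041 = 39778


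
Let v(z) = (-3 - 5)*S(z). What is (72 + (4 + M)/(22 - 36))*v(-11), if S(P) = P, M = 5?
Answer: 43956/7 ≈ 6279.4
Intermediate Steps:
v(z) = -8*z (v(z) = (-3 - 5)*z = -8*z)
(72 + (4 + M)/(22 - 36))*v(-11) = (72 + (4 + 5)/(22 - 36))*(-8*(-11)) = (72 + 9/(-14))*88 = (72 + 9*(-1/14))*88 = (72 - 9/14)*88 = (999/14)*88 = 43956/7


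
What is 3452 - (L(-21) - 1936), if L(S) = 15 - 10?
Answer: 5383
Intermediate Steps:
L(S) = 5
3452 - (L(-21) - 1936) = 3452 - (5 - 1936) = 3452 - 1*(-1931) = 3452 + 1931 = 5383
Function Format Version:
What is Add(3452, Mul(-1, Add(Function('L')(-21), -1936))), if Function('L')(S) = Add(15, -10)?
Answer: 5383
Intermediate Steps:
Function('L')(S) = 5
Add(3452, Mul(-1, Add(Function('L')(-21), -1936))) = Add(3452, Mul(-1, Add(5, -1936))) = Add(3452, Mul(-1, -1931)) = Add(3452, 1931) = 5383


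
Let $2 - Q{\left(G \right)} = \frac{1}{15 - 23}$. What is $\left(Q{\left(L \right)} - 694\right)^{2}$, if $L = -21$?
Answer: $\frac{30636225}{64} \approx 4.7869 \cdot 10^{5}$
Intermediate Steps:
$Q{\left(G \right)} = \frac{17}{8}$ ($Q{\left(G \right)} = 2 - \frac{1}{15 - 23} = 2 - \frac{1}{-8} = 2 - - \frac{1}{8} = 2 + \frac{1}{8} = \frac{17}{8}$)
$\left(Q{\left(L \right)} - 694\right)^{2} = \left(\frac{17}{8} - 694\right)^{2} = \left(- \frac{5535}{8}\right)^{2} = \frac{30636225}{64}$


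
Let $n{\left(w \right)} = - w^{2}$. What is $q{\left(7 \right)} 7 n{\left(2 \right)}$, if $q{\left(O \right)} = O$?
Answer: $-196$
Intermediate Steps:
$q{\left(7 \right)} 7 n{\left(2 \right)} = 7 \cdot 7 \left(- 2^{2}\right) = 49 \left(\left(-1\right) 4\right) = 49 \left(-4\right) = -196$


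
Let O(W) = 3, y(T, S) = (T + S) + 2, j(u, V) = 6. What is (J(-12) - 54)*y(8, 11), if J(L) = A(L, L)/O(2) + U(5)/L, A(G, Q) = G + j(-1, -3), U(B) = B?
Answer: -4739/4 ≈ -1184.8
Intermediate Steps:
y(T, S) = 2 + S + T (y(T, S) = (S + T) + 2 = 2 + S + T)
A(G, Q) = 6 + G (A(G, Q) = G + 6 = 6 + G)
J(L) = 2 + 5/L + L/3 (J(L) = (6 + L)/3 + 5/L = (6 + L)*(⅓) + 5/L = (2 + L/3) + 5/L = 2 + 5/L + L/3)
(J(-12) - 54)*y(8, 11) = ((2 + 5/(-12) + (⅓)*(-12)) - 54)*(2 + 11 + 8) = ((2 + 5*(-1/12) - 4) - 54)*21 = ((2 - 5/12 - 4) - 54)*21 = (-29/12 - 54)*21 = -677/12*21 = -4739/4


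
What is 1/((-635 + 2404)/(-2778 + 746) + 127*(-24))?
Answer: -2032/6195305 ≈ -0.00032799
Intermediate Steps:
1/((-635 + 2404)/(-2778 + 746) + 127*(-24)) = 1/(1769/(-2032) - 3048) = 1/(1769*(-1/2032) - 3048) = 1/(-1769/2032 - 3048) = 1/(-6195305/2032) = -2032/6195305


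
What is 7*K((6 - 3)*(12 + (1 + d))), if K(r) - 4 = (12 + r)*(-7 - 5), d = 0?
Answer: -4256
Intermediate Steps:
K(r) = -140 - 12*r (K(r) = 4 + (12 + r)*(-7 - 5) = 4 + (12 + r)*(-12) = 4 + (-144 - 12*r) = -140 - 12*r)
7*K((6 - 3)*(12 + (1 + d))) = 7*(-140 - 12*(6 - 3)*(12 + (1 + 0))) = 7*(-140 - 36*(12 + 1)) = 7*(-140 - 36*13) = 7*(-140 - 12*39) = 7*(-140 - 468) = 7*(-608) = -4256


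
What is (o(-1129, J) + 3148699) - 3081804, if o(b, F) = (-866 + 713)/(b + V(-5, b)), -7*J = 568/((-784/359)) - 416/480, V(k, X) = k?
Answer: 8428787/126 ≈ 66895.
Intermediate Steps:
J = 383609/10290 (J = -(568/((-784/359)) - 416/480)/7 = -(568/((-784*1/359)) - 416*1/480)/7 = -(568/(-784/359) - 13/15)/7 = -(568*(-359/784) - 13/15)/7 = -(-25489/98 - 13/15)/7 = -1/7*(-383609/1470) = 383609/10290 ≈ 37.280)
o(b, F) = -153/(-5 + b) (o(b, F) = (-866 + 713)/(b - 5) = -153/(-5 + b))
(o(-1129, J) + 3148699) - 3081804 = (-153/(-5 - 1129) + 3148699) - 3081804 = (-153/(-1134) + 3148699) - 3081804 = (-153*(-1/1134) + 3148699) - 3081804 = (17/126 + 3148699) - 3081804 = 396736091/126 - 3081804 = 8428787/126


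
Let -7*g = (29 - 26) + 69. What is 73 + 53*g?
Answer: -3305/7 ≈ -472.14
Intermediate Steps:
g = -72/7 (g = -((29 - 26) + 69)/7 = -(3 + 69)/7 = -⅐*72 = -72/7 ≈ -10.286)
73 + 53*g = 73 + 53*(-72/7) = 73 - 3816/7 = -3305/7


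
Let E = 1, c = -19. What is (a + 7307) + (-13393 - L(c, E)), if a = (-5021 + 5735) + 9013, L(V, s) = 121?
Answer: 3520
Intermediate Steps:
a = 9727 (a = 714 + 9013 = 9727)
(a + 7307) + (-13393 - L(c, E)) = (9727 + 7307) + (-13393 - 1*121) = 17034 + (-13393 - 121) = 17034 - 13514 = 3520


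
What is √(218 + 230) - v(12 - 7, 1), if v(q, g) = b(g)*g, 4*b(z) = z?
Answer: -¼ + 8*√7 ≈ 20.916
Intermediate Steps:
b(z) = z/4
v(q, g) = g²/4 (v(q, g) = (g/4)*g = g²/4)
√(218 + 230) - v(12 - 7, 1) = √(218 + 230) - 1²/4 = √448 - 1/4 = 8*√7 - 1*¼ = 8*√7 - ¼ = -¼ + 8*√7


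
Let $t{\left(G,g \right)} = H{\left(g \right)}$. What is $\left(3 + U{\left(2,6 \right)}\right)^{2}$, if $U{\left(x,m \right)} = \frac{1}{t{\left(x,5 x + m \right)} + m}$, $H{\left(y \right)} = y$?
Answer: $\frac{4489}{484} \approx 9.2748$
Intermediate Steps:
$t{\left(G,g \right)} = g$
$U{\left(x,m \right)} = \frac{1}{2 m + 5 x}$ ($U{\left(x,m \right)} = \frac{1}{\left(5 x + m\right) + m} = \frac{1}{\left(m + 5 x\right) + m} = \frac{1}{2 m + 5 x}$)
$\left(3 + U{\left(2,6 \right)}\right)^{2} = \left(3 + \frac{1}{2 \cdot 6 + 5 \cdot 2}\right)^{2} = \left(3 + \frac{1}{12 + 10}\right)^{2} = \left(3 + \frac{1}{22}\right)^{2} = \left(\frac{67}{22}\right)^{2} = \frac{4489}{484}$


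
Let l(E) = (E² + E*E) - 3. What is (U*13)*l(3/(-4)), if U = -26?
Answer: 2535/4 ≈ 633.75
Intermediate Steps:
l(E) = -3 + 2*E² (l(E) = (E² + E²) - 3 = 2*E² - 3 = -3 + 2*E²)
(U*13)*l(3/(-4)) = (-26*13)*(-3 + 2*(3/(-4))²) = -338*(-3 + 2*(3*(-¼))²) = -338*(-3 + 2*(-¾)²) = -338*(-3 + 2*(9/16)) = -338*(-3 + 9/8) = -338*(-15/8) = 2535/4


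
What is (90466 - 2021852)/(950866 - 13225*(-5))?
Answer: -1931386/1016991 ≈ -1.8991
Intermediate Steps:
(90466 - 2021852)/(950866 - 13225*(-5)) = -1931386/(950866 + 66125) = -1931386/1016991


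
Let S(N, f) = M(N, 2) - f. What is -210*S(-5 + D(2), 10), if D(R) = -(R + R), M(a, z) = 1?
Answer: 1890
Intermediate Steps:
D(R) = -2*R
S(N, f) = 1 - f
-210*S(-5 + D(2), 10) = -210*(1 - 1*10) = -210*(1 - 10) = -210*(-9) = 1890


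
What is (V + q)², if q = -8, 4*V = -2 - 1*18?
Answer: 169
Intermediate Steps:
V = -5 (V = (-2 - 1*18)/4 = (-2 - 18)/4 = (¼)*(-20) = -5)
(V + q)² = (-5 - 8)² = (-13)² = 169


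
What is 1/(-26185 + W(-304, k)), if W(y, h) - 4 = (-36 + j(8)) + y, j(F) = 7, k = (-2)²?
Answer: -1/26514 ≈ -3.7716e-5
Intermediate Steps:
k = 4
W(y, h) = -25 + y (W(y, h) = 4 + ((-36 + 7) + y) = 4 + (-29 + y) = -25 + y)
1/(-26185 + W(-304, k)) = 1/(-26185 + (-25 - 304)) = 1/(-26185 - 329) = 1/(-26514) = -1/26514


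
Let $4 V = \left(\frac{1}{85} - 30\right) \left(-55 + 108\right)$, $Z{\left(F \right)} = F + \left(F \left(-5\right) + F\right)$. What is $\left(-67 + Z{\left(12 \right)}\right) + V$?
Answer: $- \frac{170117}{340} \approx -500.34$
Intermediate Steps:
$Z{\left(F \right)} = - 3 F$ ($Z{\left(F \right)} = F + \left(- 5 F + F\right) = F - 4 F = - 3 F$)
$V = - \frac{135097}{340}$ ($V = \frac{\left(\frac{1}{85} - 30\right) \left(-55 + 108\right)}{4} = \frac{\left(\frac{1}{85} - 30\right) 53}{4} = \frac{\left(- \frac{2549}{85}\right) 53}{4} = \frac{1}{4} \left(- \frac{135097}{85}\right) = - \frac{135097}{340} \approx -397.34$)
$\left(-67 + Z{\left(12 \right)}\right) + V = \left(-67 - 36\right) - \frac{135097}{340} = -103 - \frac{135097}{340} = - \frac{170117}{340}$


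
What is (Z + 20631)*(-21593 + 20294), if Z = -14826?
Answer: -7540695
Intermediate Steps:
(Z + 20631)*(-21593 + 20294) = (-14826 + 20631)*(-21593 + 20294) = 5805*(-1299) = -7540695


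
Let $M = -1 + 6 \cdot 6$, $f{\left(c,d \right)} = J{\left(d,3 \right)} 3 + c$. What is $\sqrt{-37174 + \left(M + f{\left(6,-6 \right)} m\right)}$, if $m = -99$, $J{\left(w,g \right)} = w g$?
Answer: $i \sqrt{32387} \approx 179.96 i$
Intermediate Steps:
$J{\left(w,g \right)} = g w$
$f{\left(c,d \right)} = c + 9 d$ ($f{\left(c,d \right)} = 3 d 3 + c = 9 d + c = c + 9 d$)
$M = 35$ ($M = -1 + 36 = 35$)
$\sqrt{-37174 + \left(M + f{\left(6,-6 \right)} m\right)} = \sqrt{-37174 + \left(35 + \left(6 + 9 \left(-6\right)\right) \left(-99\right)\right)} = \sqrt{-37174 + \left(35 + \left(6 - 54\right) \left(-99\right)\right)} = \sqrt{-37174 + \left(35 - -4752\right)} = \sqrt{-37174 + \left(35 + 4752\right)} = \sqrt{-37174 + 4787} = \sqrt{-32387} = i \sqrt{32387}$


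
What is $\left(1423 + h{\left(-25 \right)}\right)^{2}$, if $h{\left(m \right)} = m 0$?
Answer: $2024929$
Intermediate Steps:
$h{\left(m \right)} = 0$
$\left(1423 + h{\left(-25 \right)}\right)^{2} = \left(1423 + 0\right)^{2} = 1423^{2} = 2024929$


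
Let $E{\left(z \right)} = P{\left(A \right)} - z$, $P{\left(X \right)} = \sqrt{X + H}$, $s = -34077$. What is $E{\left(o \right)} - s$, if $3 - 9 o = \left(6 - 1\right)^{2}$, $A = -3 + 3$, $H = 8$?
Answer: $\frac{306715}{9} + 2 \sqrt{2} \approx 34082.0$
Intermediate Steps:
$A = 0$
$P{\left(X \right)} = \sqrt{8 + X}$ ($P{\left(X \right)} = \sqrt{X + 8} = \sqrt{8 + X}$)
$o = - \frac{22}{9}$ ($o = \frac{1}{3} - \frac{\left(6 - 1\right)^{2}}{9} = \frac{1}{3} - \frac{5^{2}}{9} = \frac{1}{3} - \frac{25}{9} = - \frac{22}{9} \approx -2.4444$)
$E{\left(z \right)} = - z + 2 \sqrt{2}$ ($E{\left(z \right)} = \sqrt{8 + 0} - z = \sqrt{8} - z = 2 \sqrt{2} - z = - z + 2 \sqrt{2}$)
$E{\left(o \right)} - s = \left(\left(-1\right) \left(- \frac{22}{9}\right) + 2 \sqrt{2}\right) - -34077 = \left(\frac{22}{9} + 2 \sqrt{2}\right) + 34077 = \frac{306715}{9} + 2 \sqrt{2}$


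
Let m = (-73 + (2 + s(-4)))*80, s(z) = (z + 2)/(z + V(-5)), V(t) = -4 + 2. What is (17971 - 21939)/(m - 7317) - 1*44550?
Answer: -1733473146/38911 ≈ -44550.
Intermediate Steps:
V(t) = -2
s(z) = (2 + z)/(-2 + z) (s(z) = (z + 2)/(z - 2) = (2 + z)/(-2 + z))
m = -16960/3 (m = (-73 + (2 + (2 - 4)/(-2 - 4)))*80 = (-73 + (2 - 2/(-6)))*80 = (-73 + (2 - 1/6*(-2)))*80 = (-73 + (2 + 1/3))*80 = (-73 + 7/3)*80 = -212/3*80 = -16960/3 ≈ -5653.3)
(17971 - 21939)/(m - 7317) - 1*44550 = (17971 - 21939)/(-16960/3 - 7317) - 1*44550 = -3968/(-38911/3) - 44550 = -3968*(-3/38911) - 44550 = 11904/38911 - 44550 = -1733473146/38911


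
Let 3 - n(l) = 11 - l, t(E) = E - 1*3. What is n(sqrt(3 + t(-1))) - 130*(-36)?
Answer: 4672 + I ≈ 4672.0 + 1.0*I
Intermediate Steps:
t(E) = -3 + E (t(E) = E - 3 = -3 + E)
n(l) = -8 + l (n(l) = 3 - (11 - l) = 3 + (-11 + l) = -8 + l)
n(sqrt(3 + t(-1))) - 130*(-36) = (-8 + sqrt(3 + (-3 - 1))) - 130*(-36) = (-8 + sqrt(3 - 4)) + 4680 = (-8 + sqrt(-1)) + 4680 = (-8 + I) + 4680 = 4672 + I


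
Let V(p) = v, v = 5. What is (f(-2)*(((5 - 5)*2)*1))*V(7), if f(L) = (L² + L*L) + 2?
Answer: 0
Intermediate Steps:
V(p) = 5
f(L) = 2 + 2*L² (f(L) = (L² + L²) + 2 = 2*L² + 2 = 2 + 2*L²)
(f(-2)*(((5 - 5)*2)*1))*V(7) = ((2 + 2*(-2)²)*(((5 - 5)*2)*1))*5 = ((2 + 2*4)*((0*2)*1))*5 = ((2 + 8)*(0*1))*5 = (10*0)*5 = 0*5 = 0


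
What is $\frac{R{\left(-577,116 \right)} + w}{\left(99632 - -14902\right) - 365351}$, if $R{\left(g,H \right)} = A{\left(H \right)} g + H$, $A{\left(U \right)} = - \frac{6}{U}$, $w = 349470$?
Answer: $- \frac{2896817}{2078198} \approx -1.3939$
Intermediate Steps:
$R{\left(g,H \right)} = H - \frac{6 g}{H}$ ($R{\left(g,H \right)} = - \frac{6}{H} g + H = - \frac{6 g}{H} + H = H - \frac{6 g}{H}$)
$\frac{R{\left(-577,116 \right)} + w}{\left(99632 - -14902\right) - 365351} = \frac{\left(116 - - \frac{3462}{116}\right) + 349470}{\left(99632 - -14902\right) - 365351} = \frac{\left(116 - \left(-3462\right) \frac{1}{116}\right) + 349470}{\left(99632 + 14902\right) - 365351} = \frac{\left(116 + \frac{1731}{58}\right) + 349470}{114534 - 365351} = \frac{\frac{8459}{58} + 349470}{-250817} = \frac{20277719}{58} \left(- \frac{1}{250817}\right) = - \frac{2896817}{2078198}$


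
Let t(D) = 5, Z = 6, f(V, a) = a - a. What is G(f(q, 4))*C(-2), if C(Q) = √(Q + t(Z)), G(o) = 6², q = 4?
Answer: 36*√3 ≈ 62.354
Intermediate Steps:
f(V, a) = 0
G(o) = 36
C(Q) = √(5 + Q) (C(Q) = √(Q + 5) = √(5 + Q))
G(f(q, 4))*C(-2) = 36*√(5 - 2) = 36*√3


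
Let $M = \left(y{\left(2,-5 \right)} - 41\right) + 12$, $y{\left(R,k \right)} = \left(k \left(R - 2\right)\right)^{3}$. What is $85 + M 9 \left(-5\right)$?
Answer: $1390$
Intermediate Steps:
$y{\left(R,k \right)} = k^{3} \left(-2 + R\right)^{3}$ ($y{\left(R,k \right)} = \left(k \left(-2 + R\right)\right)^{3} = k^{3} \left(-2 + R\right)^{3}$)
$M = -29$ ($M = \left(\left(-5\right)^{3} \left(-2 + 2\right)^{3} - 41\right) + 12 = \left(- 125 \cdot 0^{3} - 41\right) + 12 = \left(\left(-125\right) 0 - 41\right) + 12 = \left(0 - 41\right) + 12 = -41 + 12 = -29$)
$85 + M 9 \left(-5\right) = 85 - 29 \cdot 9 \left(-5\right) = 85 - -1305 = 85 + 1305 = 1390$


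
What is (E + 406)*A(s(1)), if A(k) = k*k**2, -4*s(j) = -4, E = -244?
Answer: 162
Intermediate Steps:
s(j) = 1 (s(j) = -1/4*(-4) = 1)
A(k) = k**3
(E + 406)*A(s(1)) = (-244 + 406)*1**3 = 162*1 = 162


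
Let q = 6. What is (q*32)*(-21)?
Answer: -4032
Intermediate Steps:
(q*32)*(-21) = (6*32)*(-21) = 192*(-21) = -4032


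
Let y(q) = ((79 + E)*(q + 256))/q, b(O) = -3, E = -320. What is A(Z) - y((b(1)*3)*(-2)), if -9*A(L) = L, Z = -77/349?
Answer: 11523010/3141 ≈ 3668.6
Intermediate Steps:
Z = -77/349 (Z = -77*1/349 = -77/349 ≈ -0.22063)
A(L) = -L/9
y(q) = (-61696 - 241*q)/q (y(q) = ((79 - 320)*(q + 256))/q = (-241*(256 + q))/q = (-61696 - 241*q)/q)
A(Z) - y((b(1)*3)*(-2)) = -⅑*(-77/349) - (-241 - 61696/(-3*3*(-2))) = 77/3141 - (-241 - 61696/((-9*(-2)))) = 77/3141 - (-241 - 61696/18) = 77/3141 - (-241 - 61696*1/18) = 77/3141 - (-241 - 30848/9) = 77/3141 - 1*(-33017/9) = 77/3141 + 33017/9 = 11523010/3141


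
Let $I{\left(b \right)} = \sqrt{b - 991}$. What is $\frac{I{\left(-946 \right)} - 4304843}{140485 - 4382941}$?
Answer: $\frac{4304843}{4242456} - \frac{i \sqrt{1937}}{4242456} \approx 1.0147 - 1.0374 \cdot 10^{-5} i$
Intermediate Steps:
$I{\left(b \right)} = \sqrt{-991 + b}$
$\frac{I{\left(-946 \right)} - 4304843}{140485 - 4382941} = \frac{\sqrt{-991 - 946} - 4304843}{140485 - 4382941} = \frac{\sqrt{-1937} - 4304843}{-4242456} = \left(i \sqrt{1937} - 4304843\right) \left(- \frac{1}{4242456}\right) = \left(-4304843 + i \sqrt{1937}\right) \left(- \frac{1}{4242456}\right) = \frac{4304843}{4242456} - \frac{i \sqrt{1937}}{4242456}$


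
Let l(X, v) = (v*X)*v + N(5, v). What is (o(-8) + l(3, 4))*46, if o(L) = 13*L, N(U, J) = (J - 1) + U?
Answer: -2208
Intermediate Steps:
N(U, J) = -1 + J + U (N(U, J) = (-1 + J) + U = -1 + J + U)
l(X, v) = 4 + v + X*v² (l(X, v) = (v*X)*v + (-1 + v + 5) = (X*v)*v + (4 + v) = X*v² + (4 + v) = 4 + v + X*v²)
(o(-8) + l(3, 4))*46 = (13*(-8) + (4 + 4 + 3*4²))*46 = (-104 + (4 + 4 + 3*16))*46 = (-104 + (4 + 4 + 48))*46 = (-104 + 56)*46 = -48*46 = -2208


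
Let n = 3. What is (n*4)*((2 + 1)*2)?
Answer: 72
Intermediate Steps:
(n*4)*((2 + 1)*2) = (3*4)*((2 + 1)*2) = 12*(3*2) = 12*6 = 72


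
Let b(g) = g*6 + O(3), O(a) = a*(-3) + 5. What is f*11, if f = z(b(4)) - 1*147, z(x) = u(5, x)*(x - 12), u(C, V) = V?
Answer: 143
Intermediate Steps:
O(a) = 5 - 3*a (O(a) = -3*a + 5 = 5 - 3*a)
b(g) = -4 + 6*g (b(g) = g*6 + (5 - 3*3) = 6*g + (5 - 9) = 6*g - 4 = -4 + 6*g)
z(x) = x*(-12 + x) (z(x) = x*(x - 12) = x*(-12 + x))
f = 13 (f = (-4 + 6*4)*(-12 + (-4 + 6*4)) - 1*147 = (-4 + 24)*(-12 + (-4 + 24)) - 147 = 20*(-12 + 20) - 147 = 20*8 - 147 = 160 - 147 = 13)
f*11 = 13*11 = 143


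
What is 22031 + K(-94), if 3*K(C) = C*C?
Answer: 74929/3 ≈ 24976.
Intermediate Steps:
K(C) = C**2/3 (K(C) = (C*C)/3 = C**2/3)
22031 + K(-94) = 22031 + (1/3)*(-94)**2 = 22031 + (1/3)*8836 = 22031 + 8836/3 = 74929/3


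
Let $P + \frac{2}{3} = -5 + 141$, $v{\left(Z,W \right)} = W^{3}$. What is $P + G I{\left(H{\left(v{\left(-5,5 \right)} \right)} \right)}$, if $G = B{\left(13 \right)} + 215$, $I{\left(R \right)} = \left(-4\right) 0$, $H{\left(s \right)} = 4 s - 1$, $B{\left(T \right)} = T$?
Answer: $\frac{406}{3} \approx 135.33$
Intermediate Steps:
$H{\left(s \right)} = -1 + 4 s$
$P = \frac{406}{3}$ ($P = - \frac{2}{3} + \left(-5 + 141\right) = - \frac{2}{3} + 136 = \frac{406}{3} \approx 135.33$)
$I{\left(R \right)} = 0$
$G = 228$ ($G = 13 + 215 = 228$)
$P + G I{\left(H{\left(v{\left(-5,5 \right)} \right)} \right)} = \frac{406}{3} + 228 \cdot 0 = \frac{406}{3} + 0 = \frac{406}{3}$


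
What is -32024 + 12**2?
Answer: -31880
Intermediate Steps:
-32024 + 12**2 = -32024 + 144 = -31880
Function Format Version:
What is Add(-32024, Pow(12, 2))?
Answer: -31880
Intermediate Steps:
Add(-32024, Pow(12, 2)) = Add(-32024, 144) = -31880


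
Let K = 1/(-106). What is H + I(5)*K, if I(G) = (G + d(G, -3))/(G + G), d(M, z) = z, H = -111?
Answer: -58831/530 ≈ -111.00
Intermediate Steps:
I(G) = (-3 + G)/(2*G) (I(G) = (G - 3)/(G + G) = (-3 + G)/((2*G)) = (-3 + G)*(1/(2*G)) = (-3 + G)/(2*G))
K = -1/106 ≈ -0.0094340
H + I(5)*K = -111 + ((½)*(-3 + 5)/5)*(-1/106) = -111 + ((½)*(⅕)*2)*(-1/106) = -111 + (⅕)*(-1/106) = -111 - 1/530 = -58831/530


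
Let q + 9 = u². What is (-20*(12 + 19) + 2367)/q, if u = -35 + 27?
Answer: 1747/55 ≈ 31.764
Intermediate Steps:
u = -8
q = 55 (q = -9 + (-8)² = -9 + 64 = 55)
(-20*(12 + 19) + 2367)/q = (-20*(12 + 19) + 2367)/55 = (-20*31 + 2367)*(1/55) = (-620 + 2367)*(1/55) = 1747*(1/55) = 1747/55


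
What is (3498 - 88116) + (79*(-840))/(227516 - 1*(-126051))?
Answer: -29918198766/353567 ≈ -84618.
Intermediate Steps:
(3498 - 88116) + (79*(-840))/(227516 - 1*(-126051)) = -84618 - 66360/(227516 + 126051) = -84618 - 66360/353567 = -29918198766/353567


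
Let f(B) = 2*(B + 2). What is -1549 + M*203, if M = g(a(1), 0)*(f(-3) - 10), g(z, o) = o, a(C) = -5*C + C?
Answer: -1549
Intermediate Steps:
a(C) = -4*C
f(B) = 4 + 2*B (f(B) = 2*(2 + B) = 4 + 2*B)
M = 0 (M = 0*((4 + 2*(-3)) - 10) = 0*((4 - 6) - 10) = 0*(-2 - 10) = 0*(-12) = 0)
-1549 + M*203 = -1549 + 0*203 = -1549 + 0 = -1549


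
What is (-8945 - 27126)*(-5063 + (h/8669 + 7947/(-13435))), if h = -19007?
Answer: 21281955343806843/116468015 ≈ 1.8273e+8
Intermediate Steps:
(-8945 - 27126)*(-5063 + (h/8669 + 7947/(-13435))) = (-8945 - 27126)*(-5063 + (-19007/8669 + 7947/(-13435))) = -36071*(-5063 + (-19007*1/8669 + 7947*(-1/13435))) = -36071*(-5063 + (-19007/8669 - 7947/13435)) = -36071*(-5063 - 324251588/116468015) = -36071*(-590001811533/116468015) = 21281955343806843/116468015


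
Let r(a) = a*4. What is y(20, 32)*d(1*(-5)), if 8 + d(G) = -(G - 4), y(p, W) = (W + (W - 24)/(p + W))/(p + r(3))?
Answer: 209/208 ≈ 1.0048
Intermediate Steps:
r(a) = 4*a
y(p, W) = (W + (-24 + W)/(W + p))/(12 + p) (y(p, W) = (W + (W - 24)/(p + W))/(p + 4*3) = (W + (-24 + W)/(W + p))/(p + 12) = (W + (-24 + W)/(W + p))/(12 + p))
d(G) = -4 - G (d(G) = -8 - (G - 4) = -8 - (-4 + G) = -8 + (4 - G) = -4 - G)
y(20, 32)*d(1*(-5)) = ((-24 + 32 + 32² + 32*20)/(20² + 12*32 + 12*20 + 32*20))*(-4 - (-5)) = ((-24 + 32 + 1024 + 640)/(400 + 384 + 240 + 640))*(-4 - 1*(-5)) = (1672/1664)*(-4 + 5) = ((1/1664)*1672)*1 = (209/208)*1 = 209/208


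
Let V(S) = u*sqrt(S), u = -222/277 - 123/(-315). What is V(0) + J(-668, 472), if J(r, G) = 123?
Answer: 123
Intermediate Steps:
u = -11953/29085 (u = -222*1/277 - 123*(-1/315) = -222/277 + 41/105 = -11953/29085 ≈ -0.41097)
V(S) = -11953*sqrt(S)/29085
V(0) + J(-668, 472) = -11953*sqrt(0)/29085 + 123 = -11953/29085*0 + 123 = 0 + 123 = 123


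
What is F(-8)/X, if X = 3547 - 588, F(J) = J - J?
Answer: 0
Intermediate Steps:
F(J) = 0
X = 2959
F(-8)/X = 0/2959 = 0*(1/2959) = 0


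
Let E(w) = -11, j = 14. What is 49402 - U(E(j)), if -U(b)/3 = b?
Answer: 49369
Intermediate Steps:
U(b) = -3*b
49402 - U(E(j)) = 49402 - (-3)*(-11) = 49402 - 1*33 = 49402 - 33 = 49369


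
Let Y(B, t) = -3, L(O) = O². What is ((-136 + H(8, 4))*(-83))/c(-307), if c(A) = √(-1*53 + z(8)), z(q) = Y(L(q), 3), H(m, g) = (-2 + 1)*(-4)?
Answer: -2739*I*√14/7 ≈ -1464.1*I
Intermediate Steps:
H(m, g) = 4 (H(m, g) = -1*(-4) = 4)
z(q) = -3
c(A) = 2*I*√14 (c(A) = √(-1*53 - 3) = √(-53 - 3) = √(-56) = 2*I*√14)
((-136 + H(8, 4))*(-83))/c(-307) = ((-136 + 4)*(-83))/((2*I*√14)) = (-132*(-83))*(-I*√14/28) = 10956*(-I*√14/28) = -2739*I*√14/7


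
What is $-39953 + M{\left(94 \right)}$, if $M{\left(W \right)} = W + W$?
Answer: $-39765$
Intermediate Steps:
$M{\left(W \right)} = 2 W$
$-39953 + M{\left(94 \right)} = -39953 + 2 \cdot 94 = -39953 + 188 = -39765$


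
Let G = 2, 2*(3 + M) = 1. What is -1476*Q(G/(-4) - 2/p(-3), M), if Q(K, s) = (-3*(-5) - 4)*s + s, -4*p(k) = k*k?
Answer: 44280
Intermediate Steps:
p(k) = -k**2/4 (p(k) = -k*k/4 = -k**2/4)
M = -5/2 (M = -3 + (1/2)*1 = -3 + 1/2 = -5/2 ≈ -2.5000)
Q(K, s) = 12*s (Q(K, s) = (15 - 4)*s + s = 11*s + s = 12*s)
-1476*Q(G/(-4) - 2/p(-3), M) = -17712*(-5)/2 = -1476*(-30) = 44280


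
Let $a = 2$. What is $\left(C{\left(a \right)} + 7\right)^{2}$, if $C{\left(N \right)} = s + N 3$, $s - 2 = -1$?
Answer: $196$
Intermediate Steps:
$s = 1$ ($s = 2 - 1 = 1$)
$C{\left(N \right)} = 1 + 3 N$ ($C{\left(N \right)} = 1 + N 3 = 1 + 3 N$)
$\left(C{\left(a \right)} + 7\right)^{2} = \left(\left(1 + 3 \cdot 2\right) + 7\right)^{2} = \left(\left(1 + 6\right) + 7\right)^{2} = \left(7 + 7\right)^{2} = 14^{2} = 196$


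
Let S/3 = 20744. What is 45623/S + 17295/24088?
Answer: 135954329/93690276 ≈ 1.4511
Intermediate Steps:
S = 62232 (S = 3*20744 = 62232)
45623/S + 17295/24088 = 45623/62232 + 17295/24088 = 135954329/93690276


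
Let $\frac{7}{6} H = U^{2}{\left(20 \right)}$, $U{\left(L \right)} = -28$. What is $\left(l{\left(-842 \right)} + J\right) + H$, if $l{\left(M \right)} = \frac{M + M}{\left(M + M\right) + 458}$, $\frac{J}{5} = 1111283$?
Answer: $\frac{3406495173}{613} \approx 5.5571 \cdot 10^{6}$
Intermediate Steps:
$J = 5556415$ ($J = 5 \cdot 1111283 = 5556415$)
$l{\left(M \right)} = \frac{2 M}{458 + 2 M}$ ($l{\left(M \right)} = \frac{2 M}{2 M + 458} = \frac{2 M}{458 + 2 M}$)
$H = 672$ ($H = \frac{6 \left(-28\right)^{2}}{7} = \frac{6}{7} \cdot 784 = 672$)
$\left(l{\left(-842 \right)} + J\right) + H = \left(- \frac{842}{229 - 842} + 5556415\right) + 672 = \left(- \frac{842}{-613} + 5556415\right) + 672 = \left(\left(-842\right) \left(- \frac{1}{613}\right) + 5556415\right) + 672 = \left(\frac{842}{613} + 5556415\right) + 672 = \frac{3406083237}{613} + 672 = \frac{3406495173}{613}$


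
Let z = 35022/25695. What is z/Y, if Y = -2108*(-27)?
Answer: 5837/243742770 ≈ 2.3947e-5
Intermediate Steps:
Y = 56916
z = 11674/8565 (z = 35022*(1/25695) = 11674/8565 ≈ 1.3630)
z/Y = (11674/8565)/56916 = (11674/8565)*(1/56916) = 5837/243742770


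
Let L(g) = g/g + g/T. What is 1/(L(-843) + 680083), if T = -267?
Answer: 89/60527757 ≈ 1.4704e-6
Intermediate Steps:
L(g) = 1 - g/267 (L(g) = g/g + g/(-267) = 1 + g*(-1/267) = 1 - g/267)
1/(L(-843) + 680083) = 1/((1 - 1/267*(-843)) + 680083) = 1/((1 + 281/89) + 680083) = 1/(370/89 + 680083) = 1/(60527757/89) = 89/60527757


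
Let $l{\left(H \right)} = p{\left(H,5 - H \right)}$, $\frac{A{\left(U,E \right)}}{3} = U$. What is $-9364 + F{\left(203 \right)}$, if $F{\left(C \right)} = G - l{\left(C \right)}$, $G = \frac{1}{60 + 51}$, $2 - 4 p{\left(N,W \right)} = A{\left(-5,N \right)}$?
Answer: $- \frac{4159499}{444} \approx -9368.2$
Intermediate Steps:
$A{\left(U,E \right)} = 3 U$
$p{\left(N,W \right)} = \frac{17}{4}$ ($p{\left(N,W \right)} = \frac{1}{2} - \frac{3 \left(-5\right)}{4} = \frac{1}{2} - - \frac{15}{4} = \frac{1}{2} + \frac{15}{4} = \frac{17}{4}$)
$l{\left(H \right)} = \frac{17}{4}$
$G = \frac{1}{111} \approx 0.009009$
$F{\left(C \right)} = - \frac{1883}{444}$ ($F{\left(C \right)} = \frac{1}{111} - \frac{17}{4} = - \frac{1883}{444}$)
$-9364 + F{\left(203 \right)} = -9364 - \frac{1883}{444} = - \frac{4159499}{444}$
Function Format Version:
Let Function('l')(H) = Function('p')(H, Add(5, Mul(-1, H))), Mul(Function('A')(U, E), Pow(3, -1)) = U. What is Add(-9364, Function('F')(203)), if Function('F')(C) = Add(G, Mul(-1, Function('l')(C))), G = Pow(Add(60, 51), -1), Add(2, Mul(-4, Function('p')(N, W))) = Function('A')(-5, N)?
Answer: Rational(-4159499, 444) ≈ -9368.2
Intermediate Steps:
Function('A')(U, E) = Mul(3, U)
Function('p')(N, W) = Rational(17, 4) (Function('p')(N, W) = Add(Rational(1, 2), Mul(Rational(-1, 4), Mul(3, -5))) = Add(Rational(1, 2), Mul(Rational(-1, 4), -15)) = Add(Rational(1, 2), Rational(15, 4)) = Rational(17, 4))
Function('l')(H) = Rational(17, 4)
G = Rational(1, 111) (G = Pow(111, -1) = Rational(1, 111) ≈ 0.0090090)
Function('F')(C) = Rational(-1883, 444) (Function('F')(C) = Add(Rational(1, 111), Mul(-1, Rational(17, 4))) = Add(Rational(1, 111), Rational(-17, 4)) = Rational(-1883, 444))
Add(-9364, Function('F')(203)) = Add(-9364, Rational(-1883, 444)) = Rational(-4159499, 444)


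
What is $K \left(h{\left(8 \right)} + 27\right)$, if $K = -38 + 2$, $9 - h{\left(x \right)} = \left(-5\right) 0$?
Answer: $-1296$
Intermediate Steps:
$h{\left(x \right)} = 9$ ($h{\left(x \right)} = 9 - \left(-5\right) 0 = 9 - 0 = 9 + 0 = 9$)
$K = -36$
$K \left(h{\left(8 \right)} + 27\right) = - 36 \left(9 + 27\right) = \left(-36\right) 36 = -1296$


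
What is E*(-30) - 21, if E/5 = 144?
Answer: -21621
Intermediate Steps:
E = 720 (E = 5*144 = 720)
E*(-30) - 21 = 720*(-30) - 21 = -21600 - 21 = -21621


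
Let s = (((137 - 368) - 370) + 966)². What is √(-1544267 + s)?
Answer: I*√1411042 ≈ 1187.9*I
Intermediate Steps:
s = 133225 (s = ((-231 - 370) + 966)² = (-601 + 966)² = 365² = 133225)
√(-1544267 + s) = √(-1544267 + 133225) = √(-1411042) = I*√1411042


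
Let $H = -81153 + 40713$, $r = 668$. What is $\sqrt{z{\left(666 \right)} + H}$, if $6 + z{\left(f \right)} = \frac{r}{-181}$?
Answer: $\frac{i \sqrt{1325172314}}{181} \approx 201.12 i$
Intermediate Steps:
$z{\left(f \right)} = - \frac{1754}{181}$ ($z{\left(f \right)} = -6 + \frac{668}{-181} = -6 + 668 \left(- \frac{1}{181}\right) = -6 - \frac{668}{181} = - \frac{1754}{181}$)
$H = -40440$
$\sqrt{z{\left(666 \right)} + H} = \sqrt{- \frac{1754}{181} - 40440} = \sqrt{- \frac{7321394}{181}} = \frac{i \sqrt{1325172314}}{181}$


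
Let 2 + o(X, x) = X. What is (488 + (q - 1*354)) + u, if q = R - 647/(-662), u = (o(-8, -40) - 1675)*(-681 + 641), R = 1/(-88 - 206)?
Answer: 3286049227/48657 ≈ 67535.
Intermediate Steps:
o(X, x) = -2 + X
R = -1/294 (R = 1/(-294) = -1/294 ≈ -0.0034014)
u = 67400 (u = ((-2 - 8) - 1675)*(-681 + 641) = (-10 - 1675)*(-40) = -1685*(-40) = 67400)
q = 47389/48657 (q = -1/294 - 647/(-662) = -1/294 - 647*(-1)/662 = -1/294 - 1*(-647/662) = -1/294 + 647/662 = 47389/48657 ≈ 0.97394)
(488 + (q - 1*354)) + u = (488 + (47389/48657 - 1*354)) + 67400 = (488 + (47389/48657 - 354)) + 67400 = (488 - 17177189/48657) + 67400 = 6567427/48657 + 67400 = 3286049227/48657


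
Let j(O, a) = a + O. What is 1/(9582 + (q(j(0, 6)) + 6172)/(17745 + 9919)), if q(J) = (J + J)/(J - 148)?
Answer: 982072/9410433007 ≈ 0.00010436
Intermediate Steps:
j(O, a) = O + a
q(J) = 2*J/(-148 + J) (q(J) = (2*J)/(-148 + J) = 2*J/(-148 + J))
1/(9582 + (q(j(0, 6)) + 6172)/(17745 + 9919)) = 1/(9582 + (2*(0 + 6)/(-148 + (0 + 6)) + 6172)/(17745 + 9919)) = 1/(9582 + (2*6/(-148 + 6) + 6172)/27664) = 1/(9582 + (2*6/(-142) + 6172)*(1/27664)) = 1/(9582 + (2*6*(-1/142) + 6172)*(1/27664)) = 1/(9582 + (-6/71 + 6172)*(1/27664)) = 1/(9582 + (438206/71)*(1/27664)) = 1/(9582 + 219103/982072) = 1/(9410433007/982072) = 982072/9410433007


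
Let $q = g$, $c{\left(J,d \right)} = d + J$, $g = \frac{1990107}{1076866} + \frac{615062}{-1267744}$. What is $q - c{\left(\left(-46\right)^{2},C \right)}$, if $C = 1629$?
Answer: $- \frac{182527767133413}{48756800368} \approx -3743.6$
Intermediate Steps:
$g = \frac{66450244747}{48756800368}$ ($g = 1990107 \cdot \frac{1}{1076866} + 615062 \left(- \frac{1}{1267744}\right) = \frac{284301}{153838} - \frac{307531}{633872} = \frac{66450244747}{48756800368} \approx 1.3629$)
$c{\left(J,d \right)} = J + d$
$q = \frac{66450244747}{48756800368} \approx 1.3629$
$q - c{\left(\left(-46\right)^{2},C \right)} = \frac{66450244747}{48756800368} - \left(\left(-46\right)^{2} + 1629\right) = \frac{66450244747}{48756800368} - \left(2116 + 1629\right) = \frac{66450244747}{48756800368} - 3745 = - \frac{182527767133413}{48756800368}$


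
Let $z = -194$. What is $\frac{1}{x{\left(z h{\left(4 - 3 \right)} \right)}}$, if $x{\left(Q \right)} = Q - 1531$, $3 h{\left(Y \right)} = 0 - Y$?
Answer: $- \frac{3}{4399} \approx -0.00068197$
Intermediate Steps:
$h{\left(Y \right)} = - \frac{Y}{3}$ ($h{\left(Y \right)} = \frac{0 - Y}{3} = \frac{\left(-1\right) Y}{3} = - \frac{Y}{3}$)
$x{\left(Q \right)} = -1531 + Q$
$\frac{1}{x{\left(z h{\left(4 - 3 \right)} \right)}} = \frac{1}{-1531 - 194 \left(- \frac{4 - 3}{3}\right)} = \frac{1}{-1531 - 194 \left(\left(- \frac{1}{3}\right) 1\right)} = \frac{1}{-1531 - - \frac{194}{3}} = \frac{1}{-1531 + \frac{194}{3}} = \frac{1}{- \frac{4399}{3}} = - \frac{3}{4399}$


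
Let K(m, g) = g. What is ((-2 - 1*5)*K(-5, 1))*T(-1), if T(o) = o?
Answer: 7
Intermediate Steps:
((-2 - 1*5)*K(-5, 1))*T(-1) = ((-2 - 1*5)*1)*(-1) = ((-2 - 5)*1)*(-1) = -7*1*(-1) = -7*(-1) = 7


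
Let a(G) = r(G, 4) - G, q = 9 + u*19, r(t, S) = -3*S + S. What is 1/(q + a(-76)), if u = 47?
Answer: 1/970 ≈ 0.0010309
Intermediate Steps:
r(t, S) = -2*S
q = 902 (q = 9 + 47*19 = 9 + 893 = 902)
a(G) = -8 - G (a(G) = -2*4 - G = -8 - G)
1/(q + a(-76)) = 1/(902 + (-8 - 1*(-76))) = 1/(902 + (-8 + 76)) = 1/(902 + 68) = 1/970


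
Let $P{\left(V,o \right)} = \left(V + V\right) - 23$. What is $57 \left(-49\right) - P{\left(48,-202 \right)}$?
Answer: $-2866$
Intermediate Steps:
$P{\left(V,o \right)} = -23 + 2 V$ ($P{\left(V,o \right)} = 2 V - 23 = -23 + 2 V$)
$57 \left(-49\right) - P{\left(48,-202 \right)} = 57 \left(-49\right) - \left(-23 + 2 \cdot 48\right) = -2793 - \left(-23 + 96\right) = -2793 - 73 = -2866$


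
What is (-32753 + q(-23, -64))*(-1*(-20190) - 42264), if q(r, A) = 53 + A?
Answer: 723232536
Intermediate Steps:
(-32753 + q(-23, -64))*(-1*(-20190) - 42264) = (-32753 + (53 - 64))*(-1*(-20190) - 42264) = (-32753 - 11)*(20190 - 42264) = -32764*(-22074) = 723232536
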